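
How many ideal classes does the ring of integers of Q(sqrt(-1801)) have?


K = Q(sqrt(-1801)). d mod 4 = 3, so D = disc(K) = 4d = -7204
h(K) equals the number of primitive reduced positive-definite forms (a, b, c) = a*x^2 + b*x*y + c*y^2 with b^2 - 4ac = D,
where reduced means |b| <= a <= c, with b >= 0 whenever |b| = a or a = c, and primitive means gcd(a, b, c) = 1.
Reduced forces 3a^2 <= |D| = 7204, so 1 <= a <= 49; b must have the parity of D, and c = (b^2 - D)/(4a) must be an integer >= a.
Enumerate a = 1..49, b in [-a, a]:
  a=1: (1, 0, 1801)  [1]
  a=2: (2, 2, 901)  [1]
  a=3..4: none
  a=5: (5, -4, 361), (5, 4, 361)  [2]
  a=6..9: none
  a=10: (10, -6, 181), (10, 6, 181)  [2]
  a=11: (11, -10, 166), (11, 10, 166)  [2]
  a=12..16: none
  a=17: (17, -2, 106), (17, 2, 106)  [2]
  a=18: none
  a=19: (19, -4, 95), (19, 4, 95)  [2]
  a=20..21: none
  a=22: (22, -10, 83), (22, 10, 83)  [2]
  a=23: (23, -8, 79), (23, 8, 79)  [2]
  a=24: none
  a=25: (25, -14, 74), (25, 14, 74)  [2]
  a=26..30: none
  a=31: (31, -22, 62), (31, 22, 62)  [2]
  a=32..33: none
  a=34: (34, -2, 53), (34, 2, 53)  [2]
  a=35..36: none
  a=37: (37, -14, 50), (37, 14, 50)  [2]
  a=38: (38, -34, 55), (38, 34, 55)  [2]
  a=39..45: none
  a=46: (46, -38, 47), (46, 38, 47)  [2]
  a=47..49: none
Total reduced forms: 1 + 1 + 2 + 2 + 2 + 2 + 2 + 2 + 2 + 2 + 2 + 2 + 2 + 2 + 2 = 28
h = 28

28


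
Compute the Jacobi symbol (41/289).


Compute (41/289) via quadratic reciprocity:
  reciprocity: (41/289) -> +(289/41)
  reduce: (2/41)
  pull out 2: (2/41) = +1  (since 41 mod 8 = 1)
  (1/41) = 1
Product of signs = 1

1


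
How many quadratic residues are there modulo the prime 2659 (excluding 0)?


For prime p, the number of non-zero quadratic residues is (p-1)/2.
= (2659-1)/2
= 1329

1329


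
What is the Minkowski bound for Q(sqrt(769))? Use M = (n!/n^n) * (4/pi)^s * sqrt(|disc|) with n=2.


d = 769, d mod 4 = 1, so disc(K) = d = 769; |disc(K)| = 769
Real quadratic field, so n = 2, s = r2 = 0, r1 = 2
M = (n!/n^n) * (4/pi)^s * sqrt(|disc(K)|) = (2!/2^2) * (4/pi)^0 * sqrt(769)
= 0.5 * 1.000000 * 27.730849
= 13.8654

13.8654


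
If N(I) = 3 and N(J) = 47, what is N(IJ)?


N(IJ) = N(I) * N(J)
= 3 * 47
= 141

141


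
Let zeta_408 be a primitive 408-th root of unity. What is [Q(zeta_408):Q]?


The degree equals Euler's totient phi(408).
408 = 2^3 * 3 * 17
phi(408) = 128

128


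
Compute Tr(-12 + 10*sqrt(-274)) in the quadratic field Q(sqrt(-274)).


Tr(a + b*sqrt(d)) = (a + b*sqrt(d)) + (a - b*sqrt(d)) = 2a
= 2 * (-12)
= -24

-24


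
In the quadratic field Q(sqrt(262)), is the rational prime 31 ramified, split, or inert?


K = Q(sqrt(262)). Since d mod 4 = 2, disc(K) = 1048.
Check p | disc: 1048 mod 31 = 25.
p does not divide disc. Compute Legendre symbol (d/p):
14^((31-1)/2) mod 31 = 1
(d/p) = 1, so p splits: (p) = P*P' with e=1, f=1, g=2.
Therefore p is split.

split


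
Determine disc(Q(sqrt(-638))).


For K = Q(sqrt(d)) with d squarefree: disc(K) = d if d = 1 mod 4, and disc(K) = 4d if d = 2 or 3 mod 4.
Here d = -638, and d mod 4 = 2.
d = 2 mod 4, not 1 (O_K = Z[sqrt(d)]), so disc(K) = 4d = 4 * (-638) = -2552

-2552


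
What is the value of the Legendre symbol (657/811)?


p = 811 is prime, so compute (657/811) with the reciprocity algorithm (Jacobi-symbol steps: pull out 2s via (2/n), flip via reciprocity, reduce):
  reciprocity: (657/811) -> +(811/657)
  reduce: (154/657)
  pull out 2: (2/657) = +1  (since 657 mod 8 = 1)
  reciprocity: (77/657) -> +(657/77)
  reduce: (41/77)
  reciprocity: (41/77) -> +(77/41)
  reduce: (36/41)
  pull out 2: (2/41) = +1  (since 41 mod 8 = 1)
  pull out 2: (2/41) = +1  (since 41 mod 8 = 1)
  reciprocity: (9/41) -> +(41/9)
  reduce: (5/9)
  reciprocity: (5/9) -> +(9/5)
  reduce: (4/5)
  pull out 2: (2/5) = -1  (since 5 mod 8 = 5)
  pull out 2: (2/5) = -1  (since 5 mod 8 = 5)
  (1/5) = 1
Product of signs = 1
(657/811) = 1

1


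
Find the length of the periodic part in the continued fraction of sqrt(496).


Run the CF algorithm for sqrt(496).
a_0 = floor(sqrt(496)) = 22; set m_0=0, q_0=1.
Recurrence: m' = q*a - m,  q' = (d - m'^2)/q,  a' = floor((a_0 + m')/q').
  step 1: m=22, q=12, a=3
  step 2: m=14, q=25, a=1
  step 3: m=11, q=15, a=2
  step 4: m=19, q=9, a=4
  step 5: m=17, q=23, a=1
  step 6: m=6, q=20, a=1
  step 7: m=14, q=15, a=2
  step 8: m=16, q=16, a=2
  step 9: m=16, q=15, a=2
  step 10: m=14, q=20, a=1
  step 11: m=6, q=23, a=1
  step 12: m=17, q=9, a=4
  step 13: m=19, q=15, a=2
  step 14: m=11, q=25, a=1
  step 15: m=14, q=12, a=3
  step 16: m=22, q=1, a=44
a_16 = 2*a_0 = 44, so the period closes here.
sqrt(496) = [22; 3, 1, 2, 4, 1, 1, 2, 2, 2, 1, 1, 4, 2, 1, 3, 44]
Period length = 16

16


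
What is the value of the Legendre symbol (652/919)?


p = 919 is prime, so compute (652/919) with the reciprocity algorithm (Jacobi-symbol steps: pull out 2s via (2/n), flip via reciprocity, reduce):
  pull out 2: (2/919) = +1  (since 919 mod 8 = 7)
  pull out 2: (2/919) = +1  (since 919 mod 8 = 7)
  reciprocity: (163/919) -> -(919/163)
  reduce: (104/163)
  pull out 2: (2/163) = -1  (since 163 mod 8 = 3)
  pull out 2: (2/163) = -1  (since 163 mod 8 = 3)
  pull out 2: (2/163) = -1  (since 163 mod 8 = 3)
  reciprocity: (13/163) -> +(163/13)
  reduce: (7/13)
  reciprocity: (7/13) -> +(13/7)
  reduce: (6/7)
  pull out 2: (2/7) = +1  (since 7 mod 8 = 7)
  reciprocity: (3/7) -> -(7/3)
  reduce: (1/3)
  (1/3) = 1
Product of signs = -1
(652/919) = -1

-1


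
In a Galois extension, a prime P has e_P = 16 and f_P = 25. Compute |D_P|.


|D_P| = e * f
= 16 * 25
= 400

400


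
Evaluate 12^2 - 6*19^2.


x^2 - d*y^2
= 12^2 - 6*19^2
= 144 - 2166
= -2022

-2022


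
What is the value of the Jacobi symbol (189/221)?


Compute (189/221) via quadratic reciprocity:
  reciprocity: (189/221) -> +(221/189)
  reduce: (32/189)
  pull out 2: (2/189) = -1  (since 189 mod 8 = 5)
  pull out 2: (2/189) = -1  (since 189 mod 8 = 5)
  pull out 2: (2/189) = -1  (since 189 mod 8 = 5)
  pull out 2: (2/189) = -1  (since 189 mod 8 = 5)
  pull out 2: (2/189) = -1  (since 189 mod 8 = 5)
  (1/189) = 1
Product of signs = -1

-1


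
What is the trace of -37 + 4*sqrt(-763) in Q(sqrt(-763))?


Tr(a + b*sqrt(d)) = (a + b*sqrt(d)) + (a - b*sqrt(d)) = 2a
= 2 * (-37)
= -74

-74


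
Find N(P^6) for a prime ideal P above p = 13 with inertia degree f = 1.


N(P^a) = p^(a*f)
= 13^(6*1)
= 13^6
= 4826809

4826809


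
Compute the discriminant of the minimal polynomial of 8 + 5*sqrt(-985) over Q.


The element 8 + 5*sqrt(-985) has minimal polynomial:
x^2 - 16*x + 24689
Discriminant = (-16)^2 - 4*(24689)
= 256 - 98756
= -98500

-98500


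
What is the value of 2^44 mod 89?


p = 89 is prime and the exponent is (p-1)/2 = 44, so by Euler's criterion 2^44 = (2/89) = +1 or -1 mod 89.
Compute by square-and-multiply:
  44 = 32 + 8 + 4 (binary 101100)
  Repeated squaring mod 89: 2^1 = 2, 2^2 = 4, 2^4 = 16, 2^8 = 78, 2^16 = 32, 2^32 = 45
  2^44 = 2^32 * 2^8 * 2^4 = 45 * 78 * 16 mod 89
    45 * 78 = 3510 = 39 mod 89
    39 * 16 = 624 = 1 mod 89
  2^44 = 1 mod 89
Result 1: 2 is a quadratic residue mod 89.
2^44 mod 89 = 1

1


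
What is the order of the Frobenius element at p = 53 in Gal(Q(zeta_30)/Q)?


The Frobenius at p in Gal(Q(zeta_n)/Q) = (Z/nZ)* is the class of p, so its order is ord_30(53), the smallest k >= 1 with 53^k = 1 mod 30.
n = 30 = 2 * 3 * 5, phi(30) = 8; the order divides phi(n).
Divisors of 8: 1, 2, 4, 8
Repeated squaring mod 30: 53^1 = 23, 53^2 = 19, 53^4 = 1, 53^8 = 1
Test divisors in increasing order:
  k=1: 53^1 = 23 mod 30
  k=2: 53^2 = 19 mod 30
  k=4: 53^4 = 1 mod 30  <- first divisor giving 1
Order = 4

4


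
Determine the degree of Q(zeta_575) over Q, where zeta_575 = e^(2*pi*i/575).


The degree equals Euler's totient phi(575).
575 = 5^2 * 23
phi(575) = 440

440


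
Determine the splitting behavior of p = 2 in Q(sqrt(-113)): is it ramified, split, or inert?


K = Q(sqrt(-113)). Since d mod 4 = 3, disc(K) = -452.
Check p | disc: -452 mod 2 = 0.
p divides disc, so p ramifies: (p) = P^2 with e=2, f=1, g=1.
Therefore p is ramified.

ramified


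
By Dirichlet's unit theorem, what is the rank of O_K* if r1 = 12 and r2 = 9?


By Dirichlet's unit theorem:
rank = r1 + r2 - 1
= 12 + 9 - 1
= 20

20


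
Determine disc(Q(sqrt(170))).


For K = Q(sqrt(d)) with d squarefree: disc(K) = d if d = 1 mod 4, and disc(K) = 4d if d = 2 or 3 mod 4.
Here d = 170, and d mod 4 = 2.
d = 2 mod 4, not 1 (O_K = Z[sqrt(d)]), so disc(K) = 4d = 4 * (170) = 680

680


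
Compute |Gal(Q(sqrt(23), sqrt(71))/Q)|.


The 2 square roots of distinct primes are multiplicatively independent over Q,
so [K:Q] = 2^2 and Gal(K/Q) is isomorphic to (Z/2Z)^2.
|Gal| = 2^2 = 4

4


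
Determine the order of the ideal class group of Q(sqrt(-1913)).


K = Q(sqrt(-1913)). d mod 4 = 3, so D = disc(K) = 4d = -7652
h(K) equals the number of primitive reduced positive-definite forms (a, b, c) = a*x^2 + b*x*y + c*y^2 with b^2 - 4ac = D,
where reduced means |b| <= a <= c, with b >= 0 whenever |b| = a or a = c, and primitive means gcd(a, b, c) = 1.
Reduced forces 3a^2 <= |D| = 7652, so 1 <= a <= 50; b must have the parity of D, and c = (b^2 - D)/(4a) must be an integer >= a.
Enumerate a = 1..50, b in [-a, a]:
  a=1: (1, 0, 1913)  [1]
  a=2: (2, 2, 957)  [1]
  a=3: (3, -2, 638), (3, 2, 638)  [2]
  a=4..5: none
  a=6: (6, -2, 319), (6, 2, 319)  [2]
  a=7..8: none
  a=9: (9, -4, 213), (9, 4, 213)  [2]
  a=10: none
  a=11: (11, -2, 174), (11, 2, 174)  [2]
  a=12..16: none
  a=17: (17, -10, 114), (17, 10, 114)  [2]
  a=18: (18, -14, 109), (18, 14, 109)  [2]
  a=19: (19, -10, 102), (19, 10, 102)  [2]
  a=20..21: none
  a=22: (22, -2, 87), (22, 2, 87)  [2]
  a=23..26: none
  a=27: (27, -4, 71), (27, 4, 71)  [2]
  a=28: none
  a=29: (29, -2, 66), (29, 2, 66)  [2]
  a=30: none
  a=31: (31, -6, 62), (31, 6, 62)  [2]
  a=32: none
  a=33: (33, -20, 61), (33, -2, 58), (33, 2, 58), (33, 20, 61)  [4]
  a=34: (34, -10, 57), (34, 10, 57)  [2]
  a=35..36: none
  a=37: (37, -28, 57), (37, 28, 57)  [2]
  a=38: (38, -10, 51), (38, 10, 51)  [2]
  a=39..46: none
  a=47: (47, -44, 51), (47, 44, 51)  [2]
  a=48..50: none
Total reduced forms: 1 + 1 + 2 + 2 + 2 + 2 + 2 + 2 + 2 + 2 + 2 + 2 + 2 + 4 + 2 + 2 + 2 + 2 = 36
h = 36

36


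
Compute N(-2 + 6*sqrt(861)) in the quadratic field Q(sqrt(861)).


N(a + b*sqrt(d)) = a^2 - d*b^2
= (-2)^2 - (861)*(6)^2
= 4 - 30996
= -30992

-30992


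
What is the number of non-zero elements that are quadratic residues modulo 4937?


For prime p, the number of non-zero quadratic residues is (p-1)/2.
= (4937-1)/2
= 2468

2468


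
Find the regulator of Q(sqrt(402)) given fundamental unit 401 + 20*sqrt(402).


epsilon = 401 + 20*sqrt(402)
= 801.9988
R = ln(801.9988)
= 6.6871

6.6871


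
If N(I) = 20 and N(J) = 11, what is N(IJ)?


N(IJ) = N(I) * N(J)
= 20 * 11
= 220

220


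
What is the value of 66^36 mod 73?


p = 73 is prime and the exponent is (p-1)/2 = 36, so by Euler's criterion 66^36 = (66/73) = +1 or -1 mod 73.
Compute by square-and-multiply:
  36 = 32 + 4 (binary 100100)
  Repeated squaring mod 73: 66^1 = 66, 66^2 = 49, 66^4 = 65, 66^8 = 64, 66^16 = 8, 66^32 = 64
  66^36 = 66^32 * 66^4 = 64 * 65 mod 73
    64 * 65 = 4160 = 72 mod 73
  66^36 = 72 mod 73
Result 72 = p - 1 = -1 mod 73: 66 is a quadratic non-residue mod 73. As a residue in [0, p-1] the value is 72.
66^36 mod 73 = 72

72


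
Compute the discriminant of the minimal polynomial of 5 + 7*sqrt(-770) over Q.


The element 5 + 7*sqrt(-770) has minimal polynomial:
x^2 - 10*x + 37755
Discriminant = (-10)^2 - 4*(37755)
= 100 - 151020
= -150920

-150920


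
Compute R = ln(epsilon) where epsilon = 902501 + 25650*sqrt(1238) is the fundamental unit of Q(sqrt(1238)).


epsilon = 902501 + 25650*sqrt(1238)
= 1.8050e+06
R = ln(1.8050e+06)
= 14.4061

14.4061


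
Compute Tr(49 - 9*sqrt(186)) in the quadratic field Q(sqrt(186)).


Tr(a + b*sqrt(d)) = (a + b*sqrt(d)) + (a - b*sqrt(d)) = 2a
= 2 * (49)
= 98

98


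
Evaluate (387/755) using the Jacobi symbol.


Compute (387/755) via quadratic reciprocity:
  reciprocity: (387/755) -> -(755/387)
  reduce: (368/387)
  pull out 2: (2/387) = -1  (since 387 mod 8 = 3)
  pull out 2: (2/387) = -1  (since 387 mod 8 = 3)
  pull out 2: (2/387) = -1  (since 387 mod 8 = 3)
  pull out 2: (2/387) = -1  (since 387 mod 8 = 3)
  reciprocity: (23/387) -> -(387/23)
  reduce: (19/23)
  reciprocity: (19/23) -> -(23/19)
  reduce: (4/19)
  pull out 2: (2/19) = -1  (since 19 mod 8 = 3)
  pull out 2: (2/19) = -1  (since 19 mod 8 = 3)
  (1/19) = 1
Product of signs = -1

-1


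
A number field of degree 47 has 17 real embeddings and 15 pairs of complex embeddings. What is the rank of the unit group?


By Dirichlet's unit theorem:
rank = r1 + r2 - 1
= 17 + 15 - 1
= 31

31


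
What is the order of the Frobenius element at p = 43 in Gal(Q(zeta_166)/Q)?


The Frobenius at p in Gal(Q(zeta_n)/Q) = (Z/nZ)* is the class of p, so its order is ord_166(43), the smallest k >= 1 with 43^k = 1 mod 166.
n = 166 = 2 * 83, phi(166) = 82; the order divides phi(n).
Divisors of 82: 1, 2, 41, 82
Repeated squaring mod 166: 43^1 = 43, 43^2 = 23, 43^4 = 31, 43^8 = 131, 43^16 = 63, 43^32 = 151, 43^64 = 59
Test divisors in increasing order:
  k=1: 43^1 = 43 mod 166
  k=2: 43^2 = 23 mod 166
  k=41: 43^41 = 151 * 131 * 43 = 165 mod 166
  k=82: 43^82 = 59 * 63 * 23 = 1 mod 166  <- first divisor giving 1
Order = 82

82


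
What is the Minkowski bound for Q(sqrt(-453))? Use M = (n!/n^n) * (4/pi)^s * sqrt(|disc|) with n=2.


d = -453, d mod 4 = 3, so disc(K) = 4d = -1812; |disc(K)| = 1812
Imaginary quadratic field, so n = 2, s = r2 = 1, r1 = 0
M = (n!/n^n) * (4/pi)^s * sqrt(|disc(K)|) = (2!/2^2) * (4/pi)^1 * sqrt(1812)
= 0.5 * 1.273240 * 42.567593
= 27.0994

27.0994


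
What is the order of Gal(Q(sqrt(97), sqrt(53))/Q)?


The 2 square roots of distinct primes are multiplicatively independent over Q,
so [K:Q] = 2^2 and Gal(K/Q) is isomorphic to (Z/2Z)^2.
|Gal| = 2^2 = 4

4


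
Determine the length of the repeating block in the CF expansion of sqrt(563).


Run the CF algorithm for sqrt(563).
a_0 = floor(sqrt(563)) = 23; set m_0=0, q_0=1.
Recurrence: m' = q*a - m,  q' = (d - m'^2)/q,  a' = floor((a_0 + m')/q').
  step 1: m=23, q=34, a=1
  step 2: m=11, q=13, a=2
  step 3: m=15, q=26, a=1
  step 4: m=11, q=17, a=2
  step 5: m=23, q=2, a=23
  step 6: m=23, q=17, a=2
  step 7: m=11, q=26, a=1
  step 8: m=15, q=13, a=2
  step 9: m=11, q=34, a=1
  step 10: m=23, q=1, a=46
a_10 = 2*a_0 = 46, so the period closes here.
sqrt(563) = [23; 1, 2, 1, 2, 23, 2, 1, 2, 1, 46]
Period length = 10

10


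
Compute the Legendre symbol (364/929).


p = 929 is prime, so compute (364/929) with the reciprocity algorithm (Jacobi-symbol steps: pull out 2s via (2/n), flip via reciprocity, reduce):
  pull out 2: (2/929) = +1  (since 929 mod 8 = 1)
  pull out 2: (2/929) = +1  (since 929 mod 8 = 1)
  reciprocity: (91/929) -> +(929/91)
  reduce: (19/91)
  reciprocity: (19/91) -> -(91/19)
  reduce: (15/19)
  reciprocity: (15/19) -> -(19/15)
  reduce: (4/15)
  pull out 2: (2/15) = +1  (since 15 mod 8 = 7)
  pull out 2: (2/15) = +1  (since 15 mod 8 = 7)
  (1/15) = 1
Product of signs = 1
(364/929) = 1

1


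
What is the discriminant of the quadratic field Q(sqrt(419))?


For K = Q(sqrt(d)) with d squarefree: disc(K) = d if d = 1 mod 4, and disc(K) = 4d if d = 2 or 3 mod 4.
Here d = 419, and d mod 4 = 3.
d = 3 mod 4, not 1 (O_K = Z[sqrt(d)]), so disc(K) = 4d = 4 * (419) = 1676

1676


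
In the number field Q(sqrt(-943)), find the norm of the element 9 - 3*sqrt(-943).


N(a + b*sqrt(d)) = a^2 - d*b^2
= (9)^2 - (-943)*(-3)^2
= 81 + 8487
= 8568

8568


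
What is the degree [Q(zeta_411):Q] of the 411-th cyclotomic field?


The degree equals Euler's totient phi(411).
411 = 3 * 137
phi(411) = 272

272


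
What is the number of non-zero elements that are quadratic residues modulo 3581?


For prime p, the number of non-zero quadratic residues is (p-1)/2.
= (3581-1)/2
= 1790

1790


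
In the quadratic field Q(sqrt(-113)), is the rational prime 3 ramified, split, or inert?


K = Q(sqrt(-113)). Since d mod 4 = 3, disc(K) = -452.
Check p | disc: -452 mod 3 = 1.
p does not divide disc. Compute Legendre symbol (d/p):
1^((3-1)/2) mod 3 = 1
(d/p) = 1, so p splits: (p) = P*P' with e=1, f=1, g=2.
Therefore p is split.

split


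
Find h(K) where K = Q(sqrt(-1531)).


K = Q(sqrt(-1531)). d mod 4 = 1, so D = disc(K) = d = -1531
h(K) equals the number of primitive reduced positive-definite forms (a, b, c) = a*x^2 + b*x*y + c*y^2 with b^2 - 4ac = D,
where reduced means |b| <= a <= c, with b >= 0 whenever |b| = a or a = c, and primitive means gcd(a, b, c) = 1.
Reduced forces 3a^2 <= |D| = 1531, so 1 <= a <= 22; b must have the parity of D, and c = (b^2 - D)/(4a) must be an integer >= a.
Enumerate a = 1..22, b in [-a, a]:
  a=1: (1, 1, 383)  [1]
  a=2..4: none
  a=5: (5, -3, 77), (5, 3, 77)  [2]
  a=6: none
  a=7: (7, -3, 55), (7, 3, 55)  [2]
  a=8..10: none
  a=11: (11, -3, 35), (11, 3, 35)  [2]
  a=12: none
  a=13: (13, -9, 31), (13, 9, 31)  [2]
  a=14..16: none
  a=17: (17, -13, 25), (17, 13, 25)  [2]
  a=18..22: none
Total reduced forms: 1 + 2 + 2 + 2 + 2 + 2 = 11
h = 11

11


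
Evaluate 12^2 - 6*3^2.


x^2 - d*y^2
= 12^2 - 6*3^2
= 144 - 54
= 90

90


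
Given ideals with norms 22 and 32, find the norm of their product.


N(IJ) = N(I) * N(J)
= 22 * 32
= 704

704


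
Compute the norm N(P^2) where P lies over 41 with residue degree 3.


N(P^a) = p^(a*f)
= 41^(2*3)
= 41^6
= 4750104241

4750104241


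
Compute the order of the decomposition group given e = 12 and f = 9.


|D_P| = e * f
= 12 * 9
= 108

108


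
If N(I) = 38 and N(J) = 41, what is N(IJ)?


N(IJ) = N(I) * N(J)
= 38 * 41
= 1558

1558


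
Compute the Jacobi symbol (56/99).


Compute (56/99) via quadratic reciprocity:
  pull out 2: (2/99) = -1  (since 99 mod 8 = 3)
  pull out 2: (2/99) = -1  (since 99 mod 8 = 3)
  pull out 2: (2/99) = -1  (since 99 mod 8 = 3)
  reciprocity: (7/99) -> -(99/7)
  reduce: (1/7)
  (1/7) = 1
Product of signs = 1

1


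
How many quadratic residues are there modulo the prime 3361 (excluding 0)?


For prime p, the number of non-zero quadratic residues is (p-1)/2.
= (3361-1)/2
= 1680

1680


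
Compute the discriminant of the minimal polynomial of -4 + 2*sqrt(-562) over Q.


The element -4 + 2*sqrt(-562) has minimal polynomial:
x^2 + 8*x + 2264
Discriminant = (8)^2 - 4*(2264)
= 64 - 9056
= -8992

-8992


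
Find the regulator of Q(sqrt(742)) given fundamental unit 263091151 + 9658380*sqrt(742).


epsilon = 263091151 + 9658380*sqrt(742)
= 5.2618e+08
R = ln(5.2618e+08)
= 20.0812

20.0812


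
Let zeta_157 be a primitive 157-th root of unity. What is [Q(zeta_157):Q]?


The degree equals Euler's totient phi(157).
157 = 157
phi(157) = 156

156


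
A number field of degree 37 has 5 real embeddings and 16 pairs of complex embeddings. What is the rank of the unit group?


By Dirichlet's unit theorem:
rank = r1 + r2 - 1
= 5 + 16 - 1
= 20

20


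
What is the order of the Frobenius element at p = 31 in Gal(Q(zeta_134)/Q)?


The Frobenius at p in Gal(Q(zeta_n)/Q) = (Z/nZ)* is the class of p, so its order is ord_134(31), the smallest k >= 1 with 31^k = 1 mod 134.
n = 134 = 2 * 67, phi(134) = 66; the order divides phi(n).
Divisors of 66: 1, 2, 3, 6, 11, 22, 33, 66
Repeated squaring mod 134: 31^1 = 31, 31^2 = 23, 31^4 = 127, 31^8 = 49, 31^16 = 123, 31^32 = 121, 31^64 = 35
Test divisors in increasing order:
  k=1: 31^1 = 31 mod 134
  k=2: 31^2 = 23 mod 134
  k=3: 31^3 = 23 * 31 = 43 mod 134
  k=6: 31^6 = 127 * 23 = 107 mod 134
  k=11: 31^11 = 49 * 23 * 31 = 97 mod 134
  k=22: 31^22 = 123 * 127 * 23 = 29 mod 134
  k=33: 31^33 = 121 * 31 = 133 mod 134
  k=66: 31^66 = 35 * 23 = 1 mod 134  <- first divisor giving 1
Order = 66

66


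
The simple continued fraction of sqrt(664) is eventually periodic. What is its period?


Run the CF algorithm for sqrt(664).
a_0 = floor(sqrt(664)) = 25; set m_0=0, q_0=1.
Recurrence: m' = q*a - m,  q' = (d - m'^2)/q,  a' = floor((a_0 + m')/q').
  step 1: m=25, q=39, a=1
  step 2: m=14, q=12, a=3
  step 3: m=22, q=15, a=3
  step 4: m=23, q=9, a=5
  step 5: m=22, q=20, a=2
  step 6: m=18, q=17, a=2
  step 7: m=16, q=24, a=1
  step 8: m=8, q=25, a=1
  step 9: m=17, q=15, a=2
  step 10: m=13, q=33, a=1
  step 11: m=20, q=8, a=5
  step 12: m=20, q=33, a=1
  step 13: m=13, q=15, a=2
  step 14: m=17, q=25, a=1
  step 15: m=8, q=24, a=1
  step 16: m=16, q=17, a=2
  step 17: m=18, q=20, a=2
  step 18: m=22, q=9, a=5
  step 19: m=23, q=15, a=3
  step 20: m=22, q=12, a=3
  step 21: m=14, q=39, a=1
  step 22: m=25, q=1, a=50
a_22 = 2*a_0 = 50, so the period closes here.
sqrt(664) = [25; 1, 3, 3, 5, 2, 2, 1, 1, 2, 1, 5, 1, 2, 1, 1, 2, 2, 5, 3, 3, 1, 50]
Period length = 22

22


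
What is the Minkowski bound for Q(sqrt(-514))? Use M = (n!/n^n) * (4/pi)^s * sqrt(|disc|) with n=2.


d = -514, d mod 4 = 2, so disc(K) = 4d = -2056; |disc(K)| = 2056
Imaginary quadratic field, so n = 2, s = r2 = 1, r1 = 0
M = (n!/n^n) * (4/pi)^s * sqrt(|disc(K)|) = (2!/2^2) * (4/pi)^1 * sqrt(2056)
= 0.5 * 1.273240 * 45.343136
= 28.8663

28.8663


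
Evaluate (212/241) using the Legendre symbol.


p = 241 is prime, so compute (212/241) with the reciprocity algorithm (Jacobi-symbol steps: pull out 2s via (2/n), flip via reciprocity, reduce):
  pull out 2: (2/241) = +1  (since 241 mod 8 = 1)
  pull out 2: (2/241) = +1  (since 241 mod 8 = 1)
  reciprocity: (53/241) -> +(241/53)
  reduce: (29/53)
  reciprocity: (29/53) -> +(53/29)
  reduce: (24/29)
  pull out 2: (2/29) = -1  (since 29 mod 8 = 5)
  pull out 2: (2/29) = -1  (since 29 mod 8 = 5)
  pull out 2: (2/29) = -1  (since 29 mod 8 = 5)
  reciprocity: (3/29) -> +(29/3)
  reduce: (2/3)
  pull out 2: (2/3) = -1  (since 3 mod 8 = 3)
  (1/3) = 1
Product of signs = 1
(212/241) = 1

1


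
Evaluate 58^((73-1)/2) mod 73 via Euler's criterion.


p = 73 is prime and the exponent is (p-1)/2 = 36, so by Euler's criterion 58^36 = (58/73) = +1 or -1 mod 73.
Compute by square-and-multiply:
  36 = 32 + 4 (binary 100100)
  Repeated squaring mod 73: 58^1 = 58, 58^2 = 6, 58^4 = 36, 58^8 = 55, 58^16 = 32, 58^32 = 2
  58^36 = 58^32 * 58^4 = 2 * 36 mod 73
    2 * 36 = 72 = 72 mod 73
  58^36 = 72 mod 73
Result 72 = p - 1 = -1 mod 73: 58 is a quadratic non-residue mod 73. As a residue in [0, p-1] the value is 72.
58^36 mod 73 = 72

72


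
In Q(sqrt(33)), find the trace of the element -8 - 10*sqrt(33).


Tr(a + b*sqrt(d)) = (a + b*sqrt(d)) + (a - b*sqrt(d)) = 2a
= 2 * (-8)
= -16

-16


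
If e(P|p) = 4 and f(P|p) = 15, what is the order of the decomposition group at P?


|D_P| = e * f
= 4 * 15
= 60

60


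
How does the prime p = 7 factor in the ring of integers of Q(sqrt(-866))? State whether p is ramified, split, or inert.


K = Q(sqrt(-866)). Since d mod 4 = 2, disc(K) = -3464.
Check p | disc: -3464 mod 7 = 1.
p does not divide disc. Compute Legendre symbol (d/p):
2^((7-1)/2) mod 7 = 1
(d/p) = 1, so p splits: (p) = P*P' with e=1, f=1, g=2.
Therefore p is split.

split


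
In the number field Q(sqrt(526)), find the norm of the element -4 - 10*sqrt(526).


N(a + b*sqrt(d)) = a^2 - d*b^2
= (-4)^2 - (526)*(-10)^2
= 16 - 52600
= -52584

-52584


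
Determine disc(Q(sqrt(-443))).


For K = Q(sqrt(d)) with d squarefree: disc(K) = d if d = 1 mod 4, and disc(K) = 4d if d = 2 or 3 mod 4.
Here d = -443, and d mod 4 = 1.
d = 1 mod 4 (O_K = Z[(1+sqrt(d))/2]), so disc(K) = d = -443

-443


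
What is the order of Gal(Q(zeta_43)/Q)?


|Gal(Q(zeta_43)/Q)| = phi(43)
= 42

42


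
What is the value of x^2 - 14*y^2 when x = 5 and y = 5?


x^2 - d*y^2
= 5^2 - 14*5^2
= 25 - 350
= -325

-325


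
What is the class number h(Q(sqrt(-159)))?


K = Q(sqrt(-159)). d mod 4 = 1, so D = disc(K) = d = -159
h(K) equals the number of primitive reduced positive-definite forms (a, b, c) = a*x^2 + b*x*y + c*y^2 with b^2 - 4ac = D,
where reduced means |b| <= a <= c, with b >= 0 whenever |b| = a or a = c, and primitive means gcd(a, b, c) = 1.
Reduced forces 3a^2 <= |D| = 159, so 1 <= a <= 7; b must have the parity of D, and c = (b^2 - D)/(4a) must be an integer >= a.
Enumerate a = 1..7, b in [-a, a]:
  a=1: (1, 1, 40)  [1]
  a=2: (2, -1, 20), (2, 1, 20)  [2]
  a=3: (3, 3, 14)  [1]
  a=4: (4, -1, 10), (4, 1, 10)  [2]
  a=5: (5, -1, 8), (5, 1, 8)  [2]
  a=6: (6, -3, 7), (6, 3, 7)  [2]
  a=7: none
Total reduced forms: 1 + 2 + 1 + 2 + 2 + 2 = 10
h = 10

10


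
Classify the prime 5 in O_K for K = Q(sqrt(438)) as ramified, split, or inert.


K = Q(sqrt(438)). Since d mod 4 = 2, disc(K) = 1752.
Check p | disc: 1752 mod 5 = 2.
p does not divide disc. Compute Legendre symbol (d/p):
3^((5-1)/2) mod 5 = -1
(d/p) = -1, so p is inert: (p) stays prime with e=1, f=2, g=1.
Therefore p is inert.

inert


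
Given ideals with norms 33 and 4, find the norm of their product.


N(IJ) = N(I) * N(J)
= 33 * 4
= 132

132


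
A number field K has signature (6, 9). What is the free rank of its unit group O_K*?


By Dirichlet's unit theorem:
rank = r1 + r2 - 1
= 6 + 9 - 1
= 14

14


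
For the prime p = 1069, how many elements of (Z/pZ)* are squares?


For prime p, the number of non-zero quadratic residues is (p-1)/2.
= (1069-1)/2
= 534

534


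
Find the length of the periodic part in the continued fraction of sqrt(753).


Run the CF algorithm for sqrt(753).
a_0 = floor(sqrt(753)) = 27; set m_0=0, q_0=1.
Recurrence: m' = q*a - m,  q' = (d - m'^2)/q,  a' = floor((a_0 + m')/q').
  step 1: m=27, q=24, a=2
  step 2: m=21, q=13, a=3
  step 3: m=18, q=33, a=1
  step 4: m=15, q=16, a=2
  step 5: m=17, q=29, a=1
  step 6: m=12, q=21, a=1
  step 7: m=9, q=32, a=1
  step 8: m=23, q=7, a=7
  step 9: m=26, q=11, a=4
  step 10: m=18, q=39, a=1
  step 11: m=21, q=8, a=6
  step 12: m=27, q=3, a=18
  step 13: m=27, q=8, a=6
  step 14: m=21, q=39, a=1
  step 15: m=18, q=11, a=4
  step 16: m=26, q=7, a=7
  step 17: m=23, q=32, a=1
  step 18: m=9, q=21, a=1
  step 19: m=12, q=29, a=1
  step 20: m=17, q=16, a=2
  step 21: m=15, q=33, a=1
  step 22: m=18, q=13, a=3
  step 23: m=21, q=24, a=2
  step 24: m=27, q=1, a=54
a_24 = 2*a_0 = 54, so the period closes here.
sqrt(753) = [27; 2, 3, 1, 2, 1, 1, 1, 7, 4, 1, 6, 18, 6, 1, 4, 7, 1, 1, 1, 2, 1, 3, 2, 54]
Period length = 24

24


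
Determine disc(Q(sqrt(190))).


For K = Q(sqrt(d)) with d squarefree: disc(K) = d if d = 1 mod 4, and disc(K) = 4d if d = 2 or 3 mod 4.
Here d = 190, and d mod 4 = 2.
d = 2 mod 4, not 1 (O_K = Z[sqrt(d)]), so disc(K) = 4d = 4 * (190) = 760

760


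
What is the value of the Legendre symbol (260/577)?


p = 577 is prime, so compute (260/577) with the reciprocity algorithm (Jacobi-symbol steps: pull out 2s via (2/n), flip via reciprocity, reduce):
  pull out 2: (2/577) = +1  (since 577 mod 8 = 1)
  pull out 2: (2/577) = +1  (since 577 mod 8 = 1)
  reciprocity: (65/577) -> +(577/65)
  reduce: (57/65)
  reciprocity: (57/65) -> +(65/57)
  reduce: (8/57)
  pull out 2: (2/57) = +1  (since 57 mod 8 = 1)
  pull out 2: (2/57) = +1  (since 57 mod 8 = 1)
  pull out 2: (2/57) = +1  (since 57 mod 8 = 1)
  (1/57) = 1
Product of signs = 1
(260/577) = 1

1


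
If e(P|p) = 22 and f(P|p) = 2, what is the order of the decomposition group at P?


|D_P| = e * f
= 22 * 2
= 44

44


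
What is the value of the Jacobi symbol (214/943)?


Compute (214/943) via quadratic reciprocity:
  pull out 2: (2/943) = +1  (since 943 mod 8 = 7)
  reciprocity: (107/943) -> -(943/107)
  reduce: (87/107)
  reciprocity: (87/107) -> -(107/87)
  reduce: (20/87)
  pull out 2: (2/87) = +1  (since 87 mod 8 = 7)
  pull out 2: (2/87) = +1  (since 87 mod 8 = 7)
  reciprocity: (5/87) -> +(87/5)
  reduce: (2/5)
  pull out 2: (2/5) = -1  (since 5 mod 8 = 5)
  (1/5) = 1
Product of signs = -1

-1


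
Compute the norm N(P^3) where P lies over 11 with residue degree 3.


N(P^a) = p^(a*f)
= 11^(3*3)
= 11^9
= 2357947691

2357947691


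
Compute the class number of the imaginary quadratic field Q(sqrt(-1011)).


K = Q(sqrt(-1011)). d mod 4 = 1, so D = disc(K) = d = -1011
h(K) equals the number of primitive reduced positive-definite forms (a, b, c) = a*x^2 + b*x*y + c*y^2 with b^2 - 4ac = D,
where reduced means |b| <= a <= c, with b >= 0 whenever |b| = a or a = c, and primitive means gcd(a, b, c) = 1.
Reduced forces 3a^2 <= |D| = 1011, so 1 <= a <= 18; b must have the parity of D, and c = (b^2 - D)/(4a) must be an integer >= a.
Enumerate a = 1..18, b in [-a, a]:
  a=1: (1, 1, 253)  [1]
  a=2: none
  a=3: (3, 3, 85)  [1]
  a=4: none
  a=5: (5, -3, 51), (5, 3, 51)  [2]
  a=6: none
  a=7: (7, -5, 37), (7, 5, 37)  [2]
  a=8..10: none
  a=11: (11, -1, 23), (11, 1, 23)  [2]
  a=12: none
  a=13: (13, -9, 21), (13, 9, 21)  [2]
  a=14: none
  a=15: (15, -3, 17), (15, 3, 17)  [2]
  a=16..18: none
Total reduced forms: 1 + 1 + 2 + 2 + 2 + 2 + 2 = 12
h = 12

12


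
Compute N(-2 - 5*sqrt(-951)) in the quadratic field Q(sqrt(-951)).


N(a + b*sqrt(d)) = a^2 - d*b^2
= (-2)^2 - (-951)*(-5)^2
= 4 + 23775
= 23779

23779


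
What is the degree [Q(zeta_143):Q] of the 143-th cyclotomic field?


The degree equals Euler's totient phi(143).
143 = 11 * 13
phi(143) = 120

120


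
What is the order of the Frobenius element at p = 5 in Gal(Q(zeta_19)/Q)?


The Frobenius at p in Gal(Q(zeta_n)/Q) = (Z/nZ)* is the class of p, so its order is ord_19(5), the smallest k >= 1 with 5^k = 1 mod 19.
n = 19 = 19, phi(19) = 18; the order divides phi(n).
Divisors of 18: 1, 2, 3, 6, 9, 18
Repeated squaring mod 19: 5^1 = 5, 5^2 = 6, 5^4 = 17, 5^8 = 4, 5^16 = 16
Test divisors in increasing order:
  k=1: 5^1 = 5 mod 19
  k=2: 5^2 = 6 mod 19
  k=3: 5^3 = 6 * 5 = 11 mod 19
  k=6: 5^6 = 17 * 6 = 7 mod 19
  k=9: 5^9 = 4 * 5 = 1 mod 19  <- first divisor giving 1
Order = 9

9


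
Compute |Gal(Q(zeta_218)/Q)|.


|Gal(Q(zeta_218)/Q)| = phi(218)
= 108

108


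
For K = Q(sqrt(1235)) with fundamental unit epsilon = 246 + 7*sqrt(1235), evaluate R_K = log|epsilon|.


epsilon = 246 + 7*sqrt(1235)
= 491.9980
R = ln(491.9980)
= 6.1985

6.1985


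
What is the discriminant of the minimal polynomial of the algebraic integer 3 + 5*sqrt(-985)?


The element 3 + 5*sqrt(-985) has minimal polynomial:
x^2 - 6*x + 24634
Discriminant = (-6)^2 - 4*(24634)
= 36 - 98536
= -98500

-98500


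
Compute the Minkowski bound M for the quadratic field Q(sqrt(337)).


d = 337, d mod 4 = 1, so disc(K) = d = 337; |disc(K)| = 337
Real quadratic field, so n = 2, s = r2 = 0, r1 = 2
M = (n!/n^n) * (4/pi)^s * sqrt(|disc(K)|) = (2!/2^2) * (4/pi)^0 * sqrt(337)
= 0.5 * 1.000000 * 18.357560
= 9.1788

9.1788


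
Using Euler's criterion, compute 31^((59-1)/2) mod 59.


p = 59 is prime and the exponent is (p-1)/2 = 29, so by Euler's criterion 31^29 = (31/59) = +1 or -1 mod 59.
Compute by square-and-multiply:
  29 = 16 + 8 + 4 + 1 (binary 11101)
  Repeated squaring mod 59: 31^1 = 31, 31^2 = 17, 31^4 = 53, 31^8 = 36, 31^16 = 57
  31^29 = 31^16 * 31^8 * 31^4 * 31^1 = 57 * 36 * 53 * 31 mod 59
    57 * 36 = 2052 = 46 mod 59
    46 * 53 = 2438 = 19 mod 59
    19 * 31 = 589 = 58 mod 59
  31^29 = 58 mod 59
Result 58 = p - 1 = -1 mod 59: 31 is a quadratic non-residue mod 59. As a residue in [0, p-1] the value is 58.
31^29 mod 59 = 58

58


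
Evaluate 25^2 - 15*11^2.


x^2 - d*y^2
= 25^2 - 15*11^2
= 625 - 1815
= -1190

-1190


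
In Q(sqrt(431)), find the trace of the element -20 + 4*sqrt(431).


Tr(a + b*sqrt(d)) = (a + b*sqrt(d)) + (a - b*sqrt(d)) = 2a
= 2 * (-20)
= -40

-40


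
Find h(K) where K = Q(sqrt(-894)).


K = Q(sqrt(-894)). d mod 4 = 2, so D = disc(K) = 4d = -3576
h(K) equals the number of primitive reduced positive-definite forms (a, b, c) = a*x^2 + b*x*y + c*y^2 with b^2 - 4ac = D,
where reduced means |b| <= a <= c, with b >= 0 whenever |b| = a or a = c, and primitive means gcd(a, b, c) = 1.
Reduced forces 3a^2 <= |D| = 3576, so 1 <= a <= 34; b must have the parity of D, and c = (b^2 - D)/(4a) must be an integer >= a.
Enumerate a = 1..34, b in [-a, a]:
  a=1: (1, 0, 894)  [1]
  a=2: (2, 0, 447)  [1]
  a=3: (3, 0, 298)  [1]
  a=4: none
  a=5: (5, -2, 179), (5, 2, 179)  [2]
  a=6: (6, 0, 149)  [1]
  a=7: (7, -6, 129), (7, 6, 129)  [2]
  a=8..9: none
  a=10: (10, -8, 91), (10, 8, 91)  [2]
  a=11..12: none
  a=13: (13, -8, 70), (13, 8, 70)  [2]
  a=14: (14, -8, 65), (14, 8, 65)  [2]
  a=15: (15, -12, 62), (15, 12, 62)  [2]
  a=16..20: none
  a=21: (21, -6, 43), (21, 6, 43)  [2]
  a=22: none
  a=23: (23, -14, 41), (23, 14, 41)  [2]
  a=24: none
  a=25: (25, -18, 39), (25, 18, 39)  [2]
  a=26: (26, -8, 35), (26, 8, 35)  [2]
  a=27..28: none
  a=29: (29, -22, 35), (29, 22, 35)  [2]
  a=30: (30, -12, 31), (30, 12, 31)  [2]
  a=31..34: none
Total reduced forms: 1 + 1 + 1 + 2 + 1 + 2 + 2 + 2 + 2 + 2 + 2 + 2 + 2 + 2 + 2 + 2 = 28
h = 28

28


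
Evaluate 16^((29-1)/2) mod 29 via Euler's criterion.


p = 29 is prime and the exponent is (p-1)/2 = 14, so by Euler's criterion 16^14 = (16/29) = +1 or -1 mod 29.
Compute by square-and-multiply:
  14 = 8 + 4 + 2 (binary 1110)
  Repeated squaring mod 29: 16^1 = 16, 16^2 = 24, 16^4 = 25, 16^8 = 16
  16^14 = 16^8 * 16^4 * 16^2 = 16 * 25 * 24 mod 29
    16 * 25 = 400 = 23 mod 29
    23 * 24 = 552 = 1 mod 29
  16^14 = 1 mod 29
Result 1: 16 is a quadratic residue mod 29.
16^14 mod 29 = 1

1


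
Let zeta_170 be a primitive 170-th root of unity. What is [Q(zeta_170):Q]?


The degree equals Euler's totient phi(170).
170 = 2 * 5 * 17
phi(170) = 64

64


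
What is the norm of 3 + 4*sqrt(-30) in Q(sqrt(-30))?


N(a + b*sqrt(d)) = a^2 - d*b^2
= (3)^2 - (-30)*(4)^2
= 9 + 480
= 489

489


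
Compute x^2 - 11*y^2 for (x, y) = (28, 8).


x^2 - d*y^2
= 28^2 - 11*8^2
= 784 - 704
= 80

80


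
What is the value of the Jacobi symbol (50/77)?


Compute (50/77) via quadratic reciprocity:
  pull out 2: (2/77) = -1  (since 77 mod 8 = 5)
  reciprocity: (25/77) -> +(77/25)
  reduce: (2/25)
  pull out 2: (2/25) = +1  (since 25 mod 8 = 1)
  (1/25) = 1
Product of signs = -1

-1


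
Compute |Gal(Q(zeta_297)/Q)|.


|Gal(Q(zeta_297)/Q)| = phi(297)
= 180

180


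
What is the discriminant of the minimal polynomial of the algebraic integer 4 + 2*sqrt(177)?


The element 4 + 2*sqrt(177) has minimal polynomial:
x^2 - 8*x - 692
Discriminant = (-8)^2 - 4*(-692)
= 64 + 2768
= 2832

2832


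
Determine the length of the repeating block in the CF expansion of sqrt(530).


Run the CF algorithm for sqrt(530).
a_0 = floor(sqrt(530)) = 23; set m_0=0, q_0=1.
Recurrence: m' = q*a - m,  q' = (d - m'^2)/q,  a' = floor((a_0 + m')/q').
  step 1: m=23, q=1, a=46
a_1 = 2*a_0 = 46, so the period closes here.
sqrt(530) = [23; 46]
Period length = 1

1


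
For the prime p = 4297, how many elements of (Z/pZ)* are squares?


For prime p, the number of non-zero quadratic residues is (p-1)/2.
= (4297-1)/2
= 2148

2148


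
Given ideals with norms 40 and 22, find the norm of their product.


N(IJ) = N(I) * N(J)
= 40 * 22
= 880

880


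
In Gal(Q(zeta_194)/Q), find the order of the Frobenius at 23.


The Frobenius at p in Gal(Q(zeta_n)/Q) = (Z/nZ)* is the class of p, so its order is ord_194(23), the smallest k >= 1 with 23^k = 1 mod 194.
n = 194 = 2 * 97, phi(194) = 96; the order divides phi(n).
Divisors of 96: 1, 2, 3, 4, 6, 8, 12, 16, 24, 32, 48, 96
Repeated squaring mod 194: 23^1 = 23, 23^2 = 141, 23^4 = 93, 23^8 = 113, 23^16 = 159, 23^32 = 61, 23^64 = 35
Test divisors in increasing order:
  k=1: 23^1 = 23 mod 194
  k=2: 23^2 = 141 mod 194
  k=3: 23^3 = 141 * 23 = 139 mod 194
  k=4: 23^4 = 93 mod 194
  k=6: 23^6 = 93 * 141 = 115 mod 194
  k=8: 23^8 = 113 mod 194
  k=12: 23^12 = 113 * 93 = 33 mod 194
  k=16: 23^16 = 159 mod 194
  k=24: 23^24 = 159 * 113 = 119 mod 194
  k=32: 23^32 = 61 mod 194
  k=48: 23^48 = 61 * 159 = 193 mod 194
  k=96: 23^96 = 35 * 61 = 1 mod 194  <- first divisor giving 1
Order = 96

96


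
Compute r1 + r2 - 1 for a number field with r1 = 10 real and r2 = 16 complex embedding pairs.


By Dirichlet's unit theorem:
rank = r1 + r2 - 1
= 10 + 16 - 1
= 25

25


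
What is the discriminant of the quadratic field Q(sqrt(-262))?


For K = Q(sqrt(d)) with d squarefree: disc(K) = d if d = 1 mod 4, and disc(K) = 4d if d = 2 or 3 mod 4.
Here d = -262, and d mod 4 = 2.
d = 2 mod 4, not 1 (O_K = Z[sqrt(d)]), so disc(K) = 4d = 4 * (-262) = -1048

-1048


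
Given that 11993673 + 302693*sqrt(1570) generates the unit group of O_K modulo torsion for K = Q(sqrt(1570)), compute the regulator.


epsilon = 11993673 + 302693*sqrt(1570)
= 2.3987e+07
R = ln(2.3987e+07)
= 16.9930

16.9930


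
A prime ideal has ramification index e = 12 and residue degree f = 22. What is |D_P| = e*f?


|D_P| = e * f
= 12 * 22
= 264

264


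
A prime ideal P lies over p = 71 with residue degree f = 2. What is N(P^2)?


N(P^a) = p^(a*f)
= 71^(2*2)
= 71^4
= 25411681

25411681


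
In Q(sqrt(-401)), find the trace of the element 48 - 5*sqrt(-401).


Tr(a + b*sqrt(d)) = (a + b*sqrt(d)) + (a - b*sqrt(d)) = 2a
= 2 * (48)
= 96

96


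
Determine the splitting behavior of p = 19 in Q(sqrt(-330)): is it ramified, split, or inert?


K = Q(sqrt(-330)). Since d mod 4 = 2, disc(K) = -1320.
Check p | disc: -1320 mod 19 = 10.
p does not divide disc. Compute Legendre symbol (d/p):
12^((19-1)/2) mod 19 = -1
(d/p) = -1, so p is inert: (p) stays prime with e=1, f=2, g=1.
Therefore p is inert.

inert


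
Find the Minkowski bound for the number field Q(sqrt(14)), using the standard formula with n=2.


d = 14, d mod 4 = 2, so disc(K) = 4d = 56; |disc(K)| = 56
Real quadratic field, so n = 2, s = r2 = 0, r1 = 2
M = (n!/n^n) * (4/pi)^s * sqrt(|disc(K)|) = (2!/2^2) * (4/pi)^0 * sqrt(56)
= 0.5 * 1.000000 * 7.483315
= 3.7417

3.7417


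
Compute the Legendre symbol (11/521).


p = 521 is prime, so compute (11/521) with the reciprocity algorithm (Jacobi-symbol steps: pull out 2s via (2/n), flip via reciprocity, reduce):
  reciprocity: (11/521) -> +(521/11)
  reduce: (4/11)
  pull out 2: (2/11) = -1  (since 11 mod 8 = 3)
  pull out 2: (2/11) = -1  (since 11 mod 8 = 3)
  (1/11) = 1
Product of signs = 1
(11/521) = 1

1


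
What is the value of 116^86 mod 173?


p = 173 is prime and the exponent is (p-1)/2 = 86, so by Euler's criterion 116^86 = (116/173) = +1 or -1 mod 173.
Compute by square-and-multiply:
  86 = 64 + 16 + 4 + 2 (binary 1010110)
  Repeated squaring mod 173: 116^1 = 116, 116^2 = 135, 116^4 = 60, 116^8 = 140, 116^16 = 51, 116^32 = 6, 116^64 = 36
  116^86 = 116^64 * 116^16 * 116^4 * 116^2 = 36 * 51 * 60 * 135 mod 173
    36 * 51 = 1836 = 106 mod 173
    106 * 60 = 6360 = 132 mod 173
    132 * 135 = 17820 = 1 mod 173
  116^86 = 1 mod 173
Result 1: 116 is a quadratic residue mod 173.
116^86 mod 173 = 1

1


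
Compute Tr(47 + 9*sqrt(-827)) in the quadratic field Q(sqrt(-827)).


Tr(a + b*sqrt(d)) = (a + b*sqrt(d)) + (a - b*sqrt(d)) = 2a
= 2 * (47)
= 94

94


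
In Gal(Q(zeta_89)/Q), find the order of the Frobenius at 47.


The Frobenius at p in Gal(Q(zeta_n)/Q) = (Z/nZ)* is the class of p, so its order is ord_89(47), the smallest k >= 1 with 47^k = 1 mod 89.
n = 89 = 89, phi(89) = 88; the order divides phi(n).
Divisors of 88: 1, 2, 4, 8, 11, 22, 44, 88
Repeated squaring mod 89: 47^1 = 47, 47^2 = 73, 47^4 = 78, 47^8 = 32, 47^16 = 45, 47^32 = 67, 47^64 = 39
Test divisors in increasing order:
  k=1: 47^1 = 47 mod 89
  k=2: 47^2 = 73 mod 89
  k=4: 47^4 = 78 mod 89
  k=8: 47^8 = 32 mod 89
  k=11: 47^11 = 32 * 73 * 47 = 55 mod 89
  k=22: 47^22 = 45 * 78 * 73 = 88 mod 89
  k=44: 47^44 = 67 * 32 * 78 = 1 mod 89  <- first divisor giving 1
Order = 44

44


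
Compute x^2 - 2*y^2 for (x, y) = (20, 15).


x^2 - d*y^2
= 20^2 - 2*15^2
= 400 - 450
= -50

-50


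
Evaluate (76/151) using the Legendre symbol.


p = 151 is prime, so compute (76/151) with the reciprocity algorithm (Jacobi-symbol steps: pull out 2s via (2/n), flip via reciprocity, reduce):
  pull out 2: (2/151) = +1  (since 151 mod 8 = 7)
  pull out 2: (2/151) = +1  (since 151 mod 8 = 7)
  reciprocity: (19/151) -> -(151/19)
  reduce: (18/19)
  pull out 2: (2/19) = -1  (since 19 mod 8 = 3)
  reciprocity: (9/19) -> +(19/9)
  reduce: (1/9)
  (1/9) = 1
Product of signs = 1
(76/151) = 1

1
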